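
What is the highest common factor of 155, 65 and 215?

155 = 5 · 31; 65 = 5 · 13; 215 = 5 · 43
gcd takes min exponent of each prime: 5 = 5

5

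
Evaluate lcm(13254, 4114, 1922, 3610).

13254 = 2 · 3 · 47²; 4114 = 2 · 11² · 17; 1922 = 2 · 31²; 3610 = 2 · 5 · 19²
lcm takes max exponent of each prime: 2 · 3 · 5 · 11² · 17 · 19² · 31² · 47² = 47291365256190

47291365256190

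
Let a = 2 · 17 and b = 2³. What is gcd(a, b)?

2

min exponent per shared prime: 2 = 2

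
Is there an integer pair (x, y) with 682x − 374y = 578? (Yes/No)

By Bézout, 682x − 374y = 578 has integer solutions iff gcd(682, 374) | 578.
Euclid: 682 = 1·374 + 308; 374 = 1·308 + 66; 308 = 4·66 + 44; 66 = 1·44 + 22; 44 = 2·22 + 0. gcd = 22; 578 mod 22 = 6. No.

No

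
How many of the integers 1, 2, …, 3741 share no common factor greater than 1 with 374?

1601

374 = 2·11·17. Inclusion–exclusion on these primes:
3741 − ⌊3741/2⌋ − ⌊3741/11⌋ − ⌊3741/17⌋ + ⌊3741/22⌋ + ⌊3741/34⌋ + ⌊3741/187⌋ − ⌊3741/374⌋ = 1601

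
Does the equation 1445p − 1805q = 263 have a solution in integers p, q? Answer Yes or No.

No

gcd(1445, 1805): 1805 = 1·1445 + 360; 1445 = 4·360 + 5; 360 = 72·5 + 0 → 5
5 does not divide 263, so a solution does not exist.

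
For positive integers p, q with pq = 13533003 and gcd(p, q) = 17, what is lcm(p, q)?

Since gcd(p,q)·lcm(p,q) = pq, lcm = 13533003/17 = 796059.

796059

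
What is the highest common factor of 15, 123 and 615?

3

15 = 3 · 5; 123 = 3 · 41; 615 = 3 · 5 · 41
gcd takes min exponent of each prime: 3 = 3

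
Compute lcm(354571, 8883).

449950599

354571 = 7 · 37³; 8883 = 3³ · 7 · 47
max exponents: 3³ · 7 · 37³ · 47 = 449950599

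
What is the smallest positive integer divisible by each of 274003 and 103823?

gcd first: 274003 = 2·103823 + 66357; 103823 = 1·66357 + 37466; 66357 = 1·37466 + 28891; 37466 = 1·28891 + 8575; 28891 = 3·8575 + 3166; 8575 = 2·3166 + 2243; 3166 = 1·2243 + 923; 2243 = 2·923 + 397; 923 = 2·397 + 129; 397 = 3·129 + 10; 129 = 12·10 + 9; 10 = 1·9 + 1; 9 = 9·1 + 0 → gcd = 1
lcm = 274003·103823/gcd = 28447813469/1 = 28447813469

28447813469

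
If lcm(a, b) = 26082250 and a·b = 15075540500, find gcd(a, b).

gcd·lcm = product, so gcd = 15075540500/26082250 = 578.

578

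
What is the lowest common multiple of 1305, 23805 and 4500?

lcm(1305, 23805) = 1305·23805/gcd = 31065525/45 = 690345
lcm(690345, 4500) = 690345·4500/gcd = 3106552500/45 = 69034500

69034500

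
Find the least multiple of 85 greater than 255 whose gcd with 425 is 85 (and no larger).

340

Multiples of 85 above 255: 85·4, 85·5, … . Need the cofactor coprime to 425/85 = 5.
Checking s = 4, 5, … the first with gcd(s, 5) = 1 is s = 4, giving 340.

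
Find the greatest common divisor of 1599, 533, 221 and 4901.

13

1599 = 3 · 13 · 41; 533 = 13 · 41; 221 = 13 · 17; 4901 = 13² · 29
gcd takes min exponent of each prime: 13 = 13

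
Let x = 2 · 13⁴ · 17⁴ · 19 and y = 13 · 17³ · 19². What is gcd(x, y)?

min exponent per shared prime: 13 · 17³ · 19 = 1213511

1213511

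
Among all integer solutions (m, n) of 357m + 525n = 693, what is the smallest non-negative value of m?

24

Euclid: 525 = 1·357 + 168; 357 = 2·168 + 21; 168 = 8·21 + 0 → gcd = 21; 693 = 21·33.
Back-substitution yields 357·(3) + 525·(-2) = 21, so one solution is m = 3·33 = 99, n = -2·33 = -66.
Solutions in m differ by 525/21 = 25; the one in [0, 25) is 99 mod 25 = 24.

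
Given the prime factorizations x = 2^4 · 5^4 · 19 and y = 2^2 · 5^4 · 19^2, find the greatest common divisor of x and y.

47500

min exponent per shared prime: 2^2 · 5^4 · 19 = 47500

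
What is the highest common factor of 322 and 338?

Euclid: 338 = 1·322 + 16; 322 = 20·16 + 2; 16 = 8·2 + 0. Last nonzero remainder: 2.

2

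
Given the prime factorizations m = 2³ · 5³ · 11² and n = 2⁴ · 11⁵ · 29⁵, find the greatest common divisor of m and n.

968

min exponent per shared prime: 2³ · 11² = 968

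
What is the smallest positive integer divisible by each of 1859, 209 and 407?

1306877

1859 = 11 · 13²; 209 = 11 · 19; 407 = 11 · 37
lcm takes max exponent of each prime: 11 · 13² · 19 · 37 = 1306877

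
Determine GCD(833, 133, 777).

7

gcd(833, 133): 833 = 6·133 + 35; 133 = 3·35 + 28; 35 = 1·28 + 7; 28 = 4·7 + 0 → 7
gcd(7, 777): 777 = 111·7 + 0 → 7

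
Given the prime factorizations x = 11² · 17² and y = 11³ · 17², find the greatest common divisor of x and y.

34969

min exponent per shared prime: 11² · 17² = 34969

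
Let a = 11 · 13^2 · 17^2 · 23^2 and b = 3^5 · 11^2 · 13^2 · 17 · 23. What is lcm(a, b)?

max exponent per prime: 3^5 · 11^2 · 13^2 · 17^2 · 23^2 = 759682047267

759682047267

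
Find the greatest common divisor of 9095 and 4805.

Euclid: 9095 = 1·4805 + 4290; 4805 = 1·4290 + 515; 4290 = 8·515 + 170; 515 = 3·170 + 5; 170 = 34·5 + 0. Last nonzero remainder: 5.

5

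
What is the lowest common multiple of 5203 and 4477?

gcd first: 5203 = 1·4477 + 726; 4477 = 6·726 + 121; 726 = 6·121 + 0 → gcd = 121
lcm = 5203·4477/gcd = 23293831/121 = 192511

192511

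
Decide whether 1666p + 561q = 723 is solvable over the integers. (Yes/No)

By Bézout, 1666p + 561q = 723 has integer solutions iff gcd(1666, 561) | 723.
Euclid: 1666 = 2·561 + 544; 561 = 1·544 + 17; 544 = 32·17 + 0. gcd = 17; 723 mod 17 = 9. No.

No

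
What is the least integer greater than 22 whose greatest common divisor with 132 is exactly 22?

110

Multiples of 22 above 22: 22·2, 22·3, … . Need the cofactor coprime to 132/22 = 6.
Checking s = 2, 3, … the first with gcd(s, 6) = 1 is s = 5, giving 110.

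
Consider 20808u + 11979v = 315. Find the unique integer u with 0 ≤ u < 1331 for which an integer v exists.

133

Euclid: 20808 = 1·11979 + 8829; 11979 = 1·8829 + 3150; 8829 = 2·3150 + 2529; 3150 = 1·2529 + 621; 2529 = 4·621 + 45; 621 = 13·45 + 36; 45 = 1·36 + 9; 36 = 4·9 + 0 → gcd = 9; 315 = 9·35.
Back-substitution yields 20808·(270) + 11979·(-469) = 9, so one solution is u = 270·35 = 9450, v = -469·35 = -16415.
Solutions in u differ by 11979/9 = 1331; the one in [0, 1331) is 9450 mod 1331 = 133.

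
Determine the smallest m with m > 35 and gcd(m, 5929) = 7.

42

gcd(m, 5929) = 7 forces 7 | m; write m = 7s. Then gcd(7s, 7·847) = 7·gcd(s, 847), so need gcd(s, 847) = 1.
7s > 35 gives s ≥ 6. The least s ≥ 6 coprime to 847 is 6, so m = 7·6 = 42.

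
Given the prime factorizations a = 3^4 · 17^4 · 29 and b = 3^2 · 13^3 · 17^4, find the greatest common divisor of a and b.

min exponent per shared prime: 3^2 · 17^4 = 751689

751689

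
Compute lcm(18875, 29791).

562305125

gcd first: 29791 = 1·18875 + 10916; 18875 = 1·10916 + 7959; 10916 = 1·7959 + 2957; 7959 = 2·2957 + 2045; 2957 = 1·2045 + 912; 2045 = 2·912 + 221; 912 = 4·221 + 28; 221 = 7·28 + 25; 28 = 1·25 + 3; 25 = 8·3 + 1; 3 = 3·1 + 0 → gcd = 1
lcm = 18875·29791/gcd = 562305125/1 = 562305125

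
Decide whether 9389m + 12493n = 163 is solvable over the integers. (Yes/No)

Yes

gcd(9389, 12493): 12493 = 1·9389 + 3104; 9389 = 3·3104 + 77; 3104 = 40·77 + 24; 77 = 3·24 + 5; 24 = 4·5 + 4; 5 = 1·4 + 1; 4 = 4·1 + 0 → 1
1 divides 163, so a solution exists.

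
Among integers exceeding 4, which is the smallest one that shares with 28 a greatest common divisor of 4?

8

28 = 4·7. Any a with gcd(a, 28) = 4 is a multiple of 4, say 4s, with s coprime to 7.
Need s > 4/4, so s ≥ 2. First s ≥ 2 with gcd(s, 7) = 1 is s = 2. Thus a = 4·2 = 8.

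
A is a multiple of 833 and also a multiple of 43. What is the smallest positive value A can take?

833 = 7² · 17; 43 = 43
max exponents: 7² · 17 · 43 = 35819

35819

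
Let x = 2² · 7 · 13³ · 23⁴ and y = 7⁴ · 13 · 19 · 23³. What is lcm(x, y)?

max exponent per prime: 2² · 7⁴ · 13³ · 19 · 23⁴ = 112188193096252

112188193096252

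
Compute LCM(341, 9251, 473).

12331583

341 = 11 · 31; 9251 = 11 · 29²; 473 = 11 · 43
lcm takes max exponent of each prime: 11 · 29² · 31 · 43 = 12331583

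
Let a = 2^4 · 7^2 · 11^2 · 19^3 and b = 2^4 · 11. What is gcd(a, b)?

176

min exponent per shared prime: 2^4 · 11 = 176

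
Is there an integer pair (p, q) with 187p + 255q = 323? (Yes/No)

Yes

gcd(187, 255): 255 = 1·187 + 68; 187 = 2·68 + 51; 68 = 1·51 + 17; 51 = 3·17 + 0 → 17
17 divides 323, so a solution exists.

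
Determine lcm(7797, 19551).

50813049

gcd first: 19551 = 2·7797 + 3957; 7797 = 1·3957 + 3840; 3957 = 1·3840 + 117; 3840 = 32·117 + 96; 117 = 1·96 + 21; 96 = 4·21 + 12; 21 = 1·12 + 9; 12 = 1·9 + 3; 9 = 3·3 + 0 → gcd = 3
lcm = 7797·19551/gcd = 152439147/3 = 50813049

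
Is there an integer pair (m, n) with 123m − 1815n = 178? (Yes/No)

No

gcd(123, 1815): 1815 = 14·123 + 93; 123 = 1·93 + 30; 93 = 3·30 + 3; 30 = 10·3 + 0 → 3
3 does not divide 178, so a solution does not exist.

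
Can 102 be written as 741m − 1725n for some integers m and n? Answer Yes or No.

By Bézout, 741m − 1725n = 102 has integer solutions iff gcd(741, 1725) | 102.
Euclid: 1725 = 2·741 + 243; 741 = 3·243 + 12; 243 = 20·12 + 3; 12 = 4·3 + 0. gcd = 3; 102 mod 3 = 0. Yes.

Yes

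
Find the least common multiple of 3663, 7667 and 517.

119996217

lcm(3663, 7667) = 3663·7667/gcd = 28084221/11 = 2553111
lcm(2553111, 517) = 2553111·517/gcd = 1319958387/11 = 119996217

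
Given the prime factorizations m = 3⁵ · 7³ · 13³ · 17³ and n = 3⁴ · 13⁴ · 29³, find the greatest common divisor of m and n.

min exponent per shared prime: 3⁴ · 13³ = 177957

177957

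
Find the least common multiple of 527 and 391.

12121

527 = 17 · 31; 391 = 17 · 23
max exponents: 17 · 23 · 31 = 12121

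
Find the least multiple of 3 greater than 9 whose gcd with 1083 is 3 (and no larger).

1083 = 3·361. Any a with gcd(a, 1083) = 3 is a multiple of 3, say 3s, with s coprime to 361.
Need s > 9/3, so s ≥ 4. First s ≥ 4 with gcd(s, 361) = 1 is s = 4. Thus a = 3·4 = 12.

12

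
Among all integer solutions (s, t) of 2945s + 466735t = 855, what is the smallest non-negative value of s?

Reduce mod 466735: 2945s ≡ 855 (mod 466735). With g = gcd(2945, 466735) = 95 dividing 855, divide through: 31s ≡ 9 (mod 4913).
Since gcd(31, 4913) = 1, s ≡ 9·(31)⁻¹ ≡ 2853 (mod 4913). Smallest non-negative: 2853.

2853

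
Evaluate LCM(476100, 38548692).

509806451700

gcd first: 38548692 = 80·476100 + 460692; 476100 = 1·460692 + 15408; 460692 = 29·15408 + 13860; 15408 = 1·13860 + 1548; 13860 = 8·1548 + 1476; 1548 = 1·1476 + 72; 1476 = 20·72 + 36; 72 = 2·36 + 0 → gcd = 36
lcm = 476100·38548692/gcd = 18353032261200/36 = 509806451700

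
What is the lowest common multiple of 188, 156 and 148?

271284

lcm(188, 156) = 188·156/gcd = 29328/4 = 7332
lcm(7332, 148) = 7332·148/gcd = 1085136/4 = 271284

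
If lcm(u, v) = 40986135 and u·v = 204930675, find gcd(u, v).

gcd·lcm = product, so gcd = 204930675/40986135 = 5.

5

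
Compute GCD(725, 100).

25

725 = 5² · 29
100 = 2² · 5²
Common: 5² = 25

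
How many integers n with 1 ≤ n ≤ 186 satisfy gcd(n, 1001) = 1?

Prime factors of 1001: 7, 11, 13. Count integers ≤ 186 divisible by none of them.
By inclusion–exclusion: 186 − ⌊186/7⌋ − ⌊186/11⌋ − ⌊186/13⌋ + ⌊186/77⌋ + ⌊186/91⌋ + ⌊186/143⌋ − ⌊186/1001⌋ = 135.

135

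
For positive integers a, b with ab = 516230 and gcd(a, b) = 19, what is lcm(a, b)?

27170

For any two positive integers, gcd × lcm equals their product. Hence lcm = 516230 / 19 = 27170.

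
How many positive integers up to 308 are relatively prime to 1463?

1463 = 7·11·19. Inclusion–exclusion on these primes:
308 − ⌊308/7⌋ − ⌊308/11⌋ − ⌊308/19⌋ + ⌊308/77⌋ + ⌊308/133⌋ + ⌊308/209⌋ − ⌊308/1463⌋ = 227

227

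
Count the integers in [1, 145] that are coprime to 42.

42

Prime factors of 42: 2, 3, 7. Count integers ≤ 145 divisible by none of them.
By inclusion–exclusion: 145 − ⌊145/2⌋ − ⌊145/3⌋ − ⌊145/7⌋ + ⌊145/6⌋ + ⌊145/14⌋ + ⌊145/21⌋ − ⌊145/42⌋ = 42.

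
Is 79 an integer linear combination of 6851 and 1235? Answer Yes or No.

gcd(6851, 1235): 6851 = 5·1235 + 676; 1235 = 1·676 + 559; 676 = 1·559 + 117; 559 = 4·117 + 91; 117 = 1·91 + 26; 91 = 3·26 + 13; 26 = 2·13 + 0 → 13
13 does not divide 79, so a solution does not exist.

No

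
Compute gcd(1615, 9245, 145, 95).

gcd(1615, 9245): 9245 = 5·1615 + 1170; 1615 = 1·1170 + 445; 1170 = 2·445 + 280; 445 = 1·280 + 165; 280 = 1·165 + 115; 165 = 1·115 + 50; 115 = 2·50 + 15; 50 = 3·15 + 5; 15 = 3·5 + 0 → 5
gcd(5, 145): 145 = 29·5 + 0 → 5
gcd(5, 95): 95 = 19·5 + 0 → 5

5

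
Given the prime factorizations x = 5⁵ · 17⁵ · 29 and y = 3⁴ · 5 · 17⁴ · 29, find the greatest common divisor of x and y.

min exponent per shared prime: 5 · 17⁴ · 29 = 12110545

12110545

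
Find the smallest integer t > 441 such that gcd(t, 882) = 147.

Multiples of 147 above 441: 147·4, 147·5, … . Need the cofactor coprime to 882/147 = 6.
Checking s = 4, 5, … the first with gcd(s, 6) = 1 is s = 5, giving 735.

735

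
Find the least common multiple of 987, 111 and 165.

lcm(987, 111) = 987·111/gcd = 109557/3 = 36519
lcm(36519, 165) = 36519·165/gcd = 6025635/3 = 2008545

2008545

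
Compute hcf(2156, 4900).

196

Euclid: 4900 = 2·2156 + 588; 2156 = 3·588 + 392; 588 = 1·392 + 196; 392 = 2·196 + 0. Last nonzero remainder: 196.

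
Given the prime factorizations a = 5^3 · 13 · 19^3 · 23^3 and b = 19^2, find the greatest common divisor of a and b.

361

min exponent per shared prime: 19^2 = 361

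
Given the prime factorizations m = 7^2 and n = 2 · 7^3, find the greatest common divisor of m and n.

49

min exponent per shared prime: 7^2 = 49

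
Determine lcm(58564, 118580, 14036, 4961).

58564 = 2² · 11⁴; 118580 = 2² · 5 · 7² · 11²; 14036 = 2² · 11² · 29; 4961 = 11² · 41
lcm takes max exponent of each prime: 2² · 5 · 7² · 11⁴ · 29 · 41 = 17059986020

17059986020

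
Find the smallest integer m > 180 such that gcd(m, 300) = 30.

300 = 30·10. Any m with gcd(m, 300) = 30 is a multiple of 30, say 30s, with s coprime to 10.
Need s > 180/30, so s ≥ 7. First s ≥ 7 with gcd(s, 10) = 1 is s = 7. Thus m = 30·7 = 210.

210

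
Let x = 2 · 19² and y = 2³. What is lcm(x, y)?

2888

max exponent per prime: 2³ · 19² = 2888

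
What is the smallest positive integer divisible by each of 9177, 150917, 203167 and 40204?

lcm(9177, 150917) = 9177·150917/gcd = 1384965309/19 = 72892911
lcm(72892911, 203167) = 72892911·203167/gcd = 14809434049137/19 = 779443897323
lcm(779443897323, 40204) = 779443897323·40204/gcd = 31336762447973892/437 = 71708838553716

71708838553716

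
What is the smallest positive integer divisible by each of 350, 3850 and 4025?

88550

350 = 2 · 5² · 7; 3850 = 2 · 5² · 7 · 11; 4025 = 5² · 7 · 23
lcm takes max exponent of each prime: 2 · 5² · 7 · 11 · 23 = 88550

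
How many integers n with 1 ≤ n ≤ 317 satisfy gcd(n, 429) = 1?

179

429 = 3·11·13. Inclusion–exclusion on these primes:
317 − ⌊317/3⌋ − ⌊317/11⌋ − ⌊317/13⌋ + ⌊317/33⌋ + ⌊317/39⌋ + ⌊317/143⌋ − ⌊317/429⌋ = 179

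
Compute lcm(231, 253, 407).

196581

lcm(231, 253) = 231·253/gcd = 58443/11 = 5313
lcm(5313, 407) = 5313·407/gcd = 2162391/11 = 196581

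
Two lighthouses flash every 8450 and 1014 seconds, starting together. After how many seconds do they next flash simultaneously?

8450 = 2 · 5² · 13²; 1014 = 2 · 3 · 13²
max exponents: 2 · 3 · 5² · 13² = 25350

25350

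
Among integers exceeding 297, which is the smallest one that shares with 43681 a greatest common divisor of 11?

308

43681 = 11·3971. Any t with gcd(t, 43681) = 11 is a multiple of 11, say 11s, with s coprime to 3971.
Need s > 297/11, so s ≥ 28. First s ≥ 28 with gcd(s, 3971) = 1 is s = 28. Thus t = 11·28 = 308.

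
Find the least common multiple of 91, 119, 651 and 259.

91 = 7 · 13; 119 = 7 · 17; 651 = 3 · 7 · 31; 259 = 7 · 37
lcm takes max exponent of each prime: 3 · 7 · 13 · 17 · 31 · 37 = 5323227

5323227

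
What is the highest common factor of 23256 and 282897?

Euclid: 282897 = 12·23256 + 3825; 23256 = 6·3825 + 306; 3825 = 12·306 + 153; 306 = 2·153 + 0. Last nonzero remainder: 153.

153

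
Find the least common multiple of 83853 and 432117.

83853 = 3² · 7 · 11³; 432117 = 3² · 7 · 19³
max exponents: 3² · 7 · 11³ · 19³ = 575147727

575147727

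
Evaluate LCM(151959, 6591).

333853923

gcd first: 151959 = 23·6591 + 366; 6591 = 18·366 + 3; 366 = 122·3 + 0 → gcd = 3
lcm = 151959·6591/gcd = 1001561769/3 = 333853923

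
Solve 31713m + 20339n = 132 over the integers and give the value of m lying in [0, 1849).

gcd(31713, 20339) = 11 (Euclid: 31713 = 1·20339 + 11374; 20339 = 1·11374 + 8965; 11374 = 1·8965 + 2409; 8965 = 3·2409 + 1738; 2409 = 1·1738 + 671; 1738 = 2·671 + 396; 671 = 1·396 + 275; 396 = 1·275 + 121; 275 = 2·121 + 33; 121 = 3·33 + 22; 33 = 1·22 + 11; 22 = 2·11 + 0), and 11 | 132.
Extended Euclid: 31713·(667) + 20339·(-1040) = 11. Scale by 12: m₀ = 8004.
General solution m = m₀ + 1849t; reducing mod 1849 gives m = 608 (and n = -948).

608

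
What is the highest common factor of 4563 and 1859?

169

Euclid: 4563 = 2·1859 + 845; 1859 = 2·845 + 169; 845 = 5·169 + 0. Last nonzero remainder: 169.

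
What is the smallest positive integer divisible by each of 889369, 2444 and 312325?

lcm(889369, 2444) = 889369·2444/gcd = 2173617836/13 = 167201372
lcm(167201372, 312325) = 167201372·312325/gcd = 52221168509900/13 = 4017012962300

4017012962300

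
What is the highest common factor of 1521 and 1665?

1521 = 3² · 13²
1665 = 3² · 5 · 37
Common: 3² = 9

9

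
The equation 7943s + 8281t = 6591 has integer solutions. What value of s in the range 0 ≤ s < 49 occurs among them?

gcd(7943, 8281) = 169 (Euclid: 8281 = 1·7943 + 338; 7943 = 23·338 + 169; 338 = 2·169 + 0), and 169 | 6591.
Extended Euclid: 7943·(24) + 8281·(-23) = 169. Scale by 39: s₀ = 936.
General solution s = s₀ + 49k; reducing mod 49 gives s = 5 (and t = -4).

5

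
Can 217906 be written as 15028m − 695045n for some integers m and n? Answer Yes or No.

Yes

gcd(15028, 695045): 695045 = 46·15028 + 3757; 15028 = 4·3757 + 0 → 3757
3757 divides 217906, so a solution exists.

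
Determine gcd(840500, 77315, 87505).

5

gcd(840500, 77315): 840500 = 10·77315 + 67350; 77315 = 1·67350 + 9965; 67350 = 6·9965 + 7560; 9965 = 1·7560 + 2405; 7560 = 3·2405 + 345; 2405 = 6·345 + 335; 345 = 1·335 + 10; 335 = 33·10 + 5; 10 = 2·5 + 0 → 5
gcd(5, 87505): 87505 = 17501·5 + 0 → 5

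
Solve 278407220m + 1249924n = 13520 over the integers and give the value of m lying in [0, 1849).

gcd(278407220, 1249924) = 676 (Euclid: 278407220 = 222·1249924 + 924092; 1249924 = 1·924092 + 325832; 924092 = 2·325832 + 272428; 325832 = 1·272428 + 53404; 272428 = 5·53404 + 5408; 53404 = 9·5408 + 4732; 5408 = 1·4732 + 676; 4732 = 7·676 + 0), and 676 | 13520.
Extended Euclid: 278407220·(234) + 1249924·(-52121) = 676. Scale by 20: m₀ = 4680.
General solution m = m₀ + 1849t; reducing mod 1849 gives m = 982 (and n = -218730).

982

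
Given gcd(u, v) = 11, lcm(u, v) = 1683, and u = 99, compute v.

187

u·v = gcd·lcm = 11·1683 = 18513, so v = 18513/99 = 187.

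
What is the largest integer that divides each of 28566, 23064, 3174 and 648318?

28566 = 2 · 3³ · 23²; 23064 = 2³ · 3 · 31²; 3174 = 2 · 3 · 23²; 648318 = 2 · 3 · 11² · 19 · 47
gcd takes min exponent of each prime: 2 · 3 = 6

6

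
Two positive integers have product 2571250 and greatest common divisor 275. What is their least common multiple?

9350

Since gcd(a,b)·lcm(a,b) = ab, lcm = 2571250/275 = 9350.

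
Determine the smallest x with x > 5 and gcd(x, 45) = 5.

10

Multiples of 5 above 5: 5·2, 5·3, … . Need the cofactor coprime to 45/5 = 9.
Checking s = 2, 3, … the first with gcd(s, 9) = 1 is s = 2, giving 10.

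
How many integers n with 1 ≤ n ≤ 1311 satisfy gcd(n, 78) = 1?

404

Prime factors of 78: 2, 3, 13. Count integers ≤ 1311 divisible by none of them.
By inclusion–exclusion: 1311 − ⌊1311/2⌋ − ⌊1311/3⌋ − ⌊1311/13⌋ + ⌊1311/6⌋ + ⌊1311/26⌋ + ⌊1311/39⌋ − ⌊1311/78⌋ = 404.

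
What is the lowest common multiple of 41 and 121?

41 = 41; 121 = 11²
max exponents: 11² · 41 = 4961

4961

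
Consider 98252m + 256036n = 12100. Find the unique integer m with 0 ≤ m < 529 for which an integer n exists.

34

Reduce mod 256036: 98252m ≡ 12100 (mod 256036). With g = gcd(98252, 256036) = 484 dividing 12100, divide through: 203m ≡ 25 (mod 529).
Since gcd(203, 529) = 1, m ≡ 25·(203)⁻¹ ≡ 34 (mod 529). Smallest non-negative: 34.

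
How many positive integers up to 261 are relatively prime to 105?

119

105 = 3·5·7. Inclusion–exclusion on these primes:
261 − ⌊261/3⌋ − ⌊261/5⌋ − ⌊261/7⌋ + ⌊261/15⌋ + ⌊261/21⌋ + ⌊261/35⌋ − ⌊261/105⌋ = 119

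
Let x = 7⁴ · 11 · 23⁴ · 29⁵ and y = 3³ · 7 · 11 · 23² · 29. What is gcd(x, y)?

1181257

min exponent per shared prime: 7 · 11 · 23² · 29 = 1181257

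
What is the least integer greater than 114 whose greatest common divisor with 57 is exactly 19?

133

gcd(k, 57) = 19 forces 19 | k; write k = 19s. Then gcd(19s, 19·3) = 19·gcd(s, 3), so need gcd(s, 3) = 1.
19s > 114 gives s ≥ 7. The least s ≥ 7 coprime to 3 is 7, so k = 19·7 = 133.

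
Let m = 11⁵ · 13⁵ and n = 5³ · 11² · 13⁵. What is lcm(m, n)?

max exponent per prime: 5³ · 11⁵ · 13⁵ = 7474638617875

7474638617875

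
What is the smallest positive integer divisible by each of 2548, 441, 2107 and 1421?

lcm(2548, 441) = 2548·441/gcd = 1123668/49 = 22932
lcm(22932, 2107) = 22932·2107/gcd = 48317724/49 = 986076
lcm(986076, 1421) = 986076·1421/gcd = 1401213996/49 = 28596204

28596204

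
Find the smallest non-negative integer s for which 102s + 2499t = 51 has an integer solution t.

gcd(102, 2499) = 51 (Euclid: 2499 = 24·102 + 51; 102 = 2·51 + 0), and 51 | 51.
Extended Euclid: 102·(-24) + 2499·(1) = 51. Scale by 1: s₀ = -24.
General solution s = s₀ + 49k; reducing mod 49 gives s = 25 (and t = -1).

25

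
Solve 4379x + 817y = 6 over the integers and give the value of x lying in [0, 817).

767

Reduce mod 817: 4379x ≡ 6 (mod 817). With g = gcd(4379, 817) = 1 dividing 6, divide through: 4379x ≡ 6 (mod 817).
Since gcd(4379, 817) = 1, x ≡ 6·(4379)⁻¹ ≡ 767 (mod 817). Smallest non-negative: 767.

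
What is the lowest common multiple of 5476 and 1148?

1571612

5476 = 2² · 37²; 1148 = 2² · 7 · 41
max exponents: 2² · 7 · 37² · 41 = 1571612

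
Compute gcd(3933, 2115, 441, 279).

gcd(3933, 2115): 3933 = 1·2115 + 1818; 2115 = 1·1818 + 297; 1818 = 6·297 + 36; 297 = 8·36 + 9; 36 = 4·9 + 0 → 9
gcd(9, 441): 441 = 49·9 + 0 → 9
gcd(9, 279): 279 = 31·9 + 0 → 9

9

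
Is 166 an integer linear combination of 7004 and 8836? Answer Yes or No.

gcd(7004, 8836): 8836 = 1·7004 + 1832; 7004 = 3·1832 + 1508; 1832 = 1·1508 + 324; 1508 = 4·324 + 212; 324 = 1·212 + 112; 212 = 1·112 + 100; 112 = 1·100 + 12; 100 = 8·12 + 4; 12 = 3·4 + 0 → 4
4 does not divide 166, so a solution does not exist.

No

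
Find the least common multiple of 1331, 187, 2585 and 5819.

1331 = 11³; 187 = 11 · 17; 2585 = 5 · 11 · 47; 5819 = 11 · 23²
lcm takes max exponent of each prime: 5 · 11³ · 17 · 23² · 47 = 2812875505

2812875505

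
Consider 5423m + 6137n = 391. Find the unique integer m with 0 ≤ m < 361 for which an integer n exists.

gcd(5423, 6137) = 17 (Euclid: 6137 = 1·5423 + 714; 5423 = 7·714 + 425; 714 = 1·425 + 289; 425 = 1·289 + 136; 289 = 2·136 + 17; 136 = 8·17 + 0), and 17 | 391.
Extended Euclid: 5423·(-43) + 6137·(38) = 17. Scale by 23: m₀ = -989.
General solution m = m₀ + 361t; reducing mod 361 gives m = 94 (and n = -83).

94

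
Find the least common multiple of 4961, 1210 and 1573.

644930

lcm(4961, 1210) = 4961·1210/gcd = 6002810/121 = 49610
lcm(49610, 1573) = 49610·1573/gcd = 78036530/121 = 644930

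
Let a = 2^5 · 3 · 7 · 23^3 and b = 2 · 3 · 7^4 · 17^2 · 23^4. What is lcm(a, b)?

max exponent per prime: 2^5 · 3 · 7^4 · 17^2 · 23^4 = 18641144798304

18641144798304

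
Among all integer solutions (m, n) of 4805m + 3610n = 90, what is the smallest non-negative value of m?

Reduce mod 3610: 4805m ≡ 90 (mod 3610). With g = gcd(4805, 3610) = 5 dividing 90, divide through: 961m ≡ 18 (mod 722).
Since gcd(961, 722) = 1, m ≡ 18·(961)⁻¹ ≡ 278 (mod 722). Smallest non-negative: 278.

278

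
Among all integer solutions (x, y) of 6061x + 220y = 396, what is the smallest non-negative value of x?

16

gcd(6061, 220) = 11 (Euclid: 6061 = 27·220 + 121; 220 = 1·121 + 99; 121 = 1·99 + 22; 99 = 4·22 + 11; 22 = 2·11 + 0), and 11 | 396.
Extended Euclid: 6061·(-9) + 220·(248) = 11. Scale by 36: x₀ = -324.
General solution x = x₀ + 20t; reducing mod 20 gives x = 16 (and y = -439).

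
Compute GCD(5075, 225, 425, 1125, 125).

gcd(5075, 225): 5075 = 22·225 + 125; 225 = 1·125 + 100; 125 = 1·100 + 25; 100 = 4·25 + 0 → 25
gcd(25, 425): 425 = 17·25 + 0 → 25
gcd(25, 1125): 1125 = 45·25 + 0 → 25
gcd(25, 125): 125 = 5·25 + 0 → 25

25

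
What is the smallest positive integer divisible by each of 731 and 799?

731 = 17 · 43; 799 = 17 · 47
max exponents: 17 · 43 · 47 = 34357

34357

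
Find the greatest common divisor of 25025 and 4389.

25025 = 5² · 7 · 11 · 13
4389 = 3 · 7 · 11 · 19
Common: 7 · 11 = 77

77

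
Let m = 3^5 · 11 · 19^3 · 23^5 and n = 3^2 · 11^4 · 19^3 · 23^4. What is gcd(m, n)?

190023512481

min exponent per shared prime: 3^2 · 11 · 19^3 · 23^4 = 190023512481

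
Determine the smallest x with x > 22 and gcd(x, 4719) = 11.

44

Multiples of 11 above 22: 11·3, 11·4, … . Need the cofactor coprime to 4719/11 = 429.
Checking s = 3, 4, … the first with gcd(s, 429) = 1 is s = 4, giving 44.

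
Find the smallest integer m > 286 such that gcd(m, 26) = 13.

299

gcd(m, 26) = 13 forces 13 | m; write m = 13s. Then gcd(13s, 13·2) = 13·gcd(s, 2), so need gcd(s, 2) = 1.
13s > 286 gives s ≥ 23. The least s ≥ 23 coprime to 2 is 23, so m = 13·23 = 299.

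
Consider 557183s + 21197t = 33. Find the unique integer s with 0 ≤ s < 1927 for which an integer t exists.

gcd(557183, 21197) = 11 (Euclid: 557183 = 26·21197 + 6061; 21197 = 3·6061 + 3014; 6061 = 2·3014 + 33; 3014 = 91·33 + 11; 33 = 3·11 + 0), and 11 | 33.
Extended Euclid: 557183·(-640) + 21197·(16823) = 11. Scale by 3: s₀ = -1920.
General solution s = s₀ + 1927k; reducing mod 1927 gives s = 7 (and t = -184).

7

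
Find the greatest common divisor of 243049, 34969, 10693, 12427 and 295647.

243049 = 17² · 29²; 34969 = 11² · 17²; 10693 = 17² · 37; 12427 = 17² · 43; 295647 = 3 · 11 · 17² · 31
gcd takes min exponent of each prime: 17² = 289

289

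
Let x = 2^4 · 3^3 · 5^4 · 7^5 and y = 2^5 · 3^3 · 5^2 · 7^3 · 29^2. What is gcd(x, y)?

min exponent per shared prime: 2^4 · 3^3 · 5^2 · 7^3 = 3704400

3704400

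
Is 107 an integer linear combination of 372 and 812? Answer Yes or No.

No

gcd(372, 812): 812 = 2·372 + 68; 372 = 5·68 + 32; 68 = 2·32 + 4; 32 = 8·4 + 0 → 4
4 does not divide 107, so a solution does not exist.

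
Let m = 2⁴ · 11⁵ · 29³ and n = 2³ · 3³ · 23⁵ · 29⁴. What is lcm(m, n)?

max exponent per prime: 2⁴ · 3³ · 11⁵ · 23⁵ · 29⁴ = 316722082484208470256

316722082484208470256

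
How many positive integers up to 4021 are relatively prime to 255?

2019

Prime factors of 255: 3, 5, 17. Count integers ≤ 4021 divisible by none of them.
By inclusion–exclusion: 4021 − ⌊4021/3⌋ − ⌊4021/5⌋ − ⌊4021/17⌋ + ⌊4021/15⌋ + ⌊4021/51⌋ + ⌊4021/85⌋ − ⌊4021/255⌋ = 2019.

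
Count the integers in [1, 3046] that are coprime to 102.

102 = 2·3·17. Inclusion–exclusion on these primes:
3046 − ⌊3046/2⌋ − ⌊3046/3⌋ − ⌊3046/17⌋ + ⌊3046/6⌋ + ⌊3046/34⌋ + ⌊3046/51⌋ − ⌊3046/102⌋ = 955

955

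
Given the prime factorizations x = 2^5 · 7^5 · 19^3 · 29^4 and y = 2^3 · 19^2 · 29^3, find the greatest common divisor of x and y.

min exponent per shared prime: 2^3 · 19^2 · 29^3 = 70435432

70435432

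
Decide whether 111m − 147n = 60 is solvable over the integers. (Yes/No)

Yes

By Bézout, 111m − 147n = 60 has integer solutions iff gcd(111, 147) | 60.
Euclid: 147 = 1·111 + 36; 111 = 3·36 + 3; 36 = 12·3 + 0. gcd = 3; 60 mod 3 = 0. Yes.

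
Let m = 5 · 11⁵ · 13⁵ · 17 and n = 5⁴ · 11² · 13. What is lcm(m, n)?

635344282519375

max exponent per prime: 5⁴ · 11⁵ · 13⁵ · 17 = 635344282519375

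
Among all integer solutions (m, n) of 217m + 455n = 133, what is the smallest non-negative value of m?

Euclid: 455 = 2·217 + 21; 217 = 10·21 + 7; 21 = 3·7 + 0 → gcd = 7; 133 = 7·19.
Back-substitution yields 217·(21) + 455·(-10) = 7, so one solution is m = 21·19 = 399, n = -10·19 = -190.
Solutions in m differ by 455/7 = 65; the one in [0, 65) is 399 mod 65 = 9.

9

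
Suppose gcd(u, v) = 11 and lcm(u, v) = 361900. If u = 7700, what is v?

517

u·v = gcd·lcm = 11·361900 = 3980900, so v = 3980900/7700 = 517.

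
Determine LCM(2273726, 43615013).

586796384902

gcd first: 43615013 = 19·2273726 + 414219; 2273726 = 5·414219 + 202631; 414219 = 2·202631 + 8957; 202631 = 22·8957 + 5577; 8957 = 1·5577 + 3380; 5577 = 1·3380 + 2197; 3380 = 1·2197 + 1183; 2197 = 1·1183 + 1014; 1183 = 1·1014 + 169; 1014 = 6·169 + 0 → gcd = 169
lcm = 2273726·43615013/gcd = 99168589048438/169 = 586796384902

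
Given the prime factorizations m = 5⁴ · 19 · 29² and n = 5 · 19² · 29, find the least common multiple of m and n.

max exponent per prime: 5⁴ · 19² · 29² = 189750625

189750625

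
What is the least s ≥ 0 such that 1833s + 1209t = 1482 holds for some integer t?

14

gcd(1833, 1209) = 39 (Euclid: 1833 = 1·1209 + 624; 1209 = 1·624 + 585; 624 = 1·585 + 39; 585 = 15·39 + 0), and 39 | 1482.
Extended Euclid: 1833·(2) + 1209·(-3) = 39. Scale by 38: s₀ = 76.
General solution s = s₀ + 31k; reducing mod 31 gives s = 14 (and t = -20).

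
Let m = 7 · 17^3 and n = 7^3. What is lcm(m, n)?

1685159

max exponent per prime: 7^3 · 17^3 = 1685159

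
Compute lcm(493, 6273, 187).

493 = 17 · 29; 6273 = 3² · 17 · 41; 187 = 11 · 17
lcm takes max exponent of each prime: 3² · 11 · 17 · 29 · 41 = 2001087

2001087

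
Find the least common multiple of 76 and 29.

2204

gcd first: 76 = 2·29 + 18; 29 = 1·18 + 11; 18 = 1·11 + 7; 11 = 1·7 + 4; 7 = 1·4 + 3; 4 = 1·3 + 1; 3 = 3·1 + 0 → gcd = 1
lcm = 76·29/gcd = 2204/1 = 2204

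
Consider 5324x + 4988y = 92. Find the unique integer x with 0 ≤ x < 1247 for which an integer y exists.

698

Reduce mod 4988: 5324x ≡ 92 (mod 4988). With g = gcd(5324, 4988) = 4 dividing 92, divide through: 1331x ≡ 23 (mod 1247).
Since gcd(1331, 1247) = 1, x ≡ 23·(1331)⁻¹ ≡ 698 (mod 1247). Smallest non-negative: 698.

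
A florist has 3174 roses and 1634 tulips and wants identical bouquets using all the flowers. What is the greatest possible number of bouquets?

3174 = 2 · 3 · 23²
1634 = 2 · 19 · 43
Common: 2 = 2

2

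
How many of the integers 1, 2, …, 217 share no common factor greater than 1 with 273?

273 = 3·7·13. Inclusion–exclusion on these primes:
217 − ⌊217/3⌋ − ⌊217/7⌋ − ⌊217/13⌋ + ⌊217/21⌋ + ⌊217/39⌋ + ⌊217/91⌋ − ⌊217/273⌋ = 115

115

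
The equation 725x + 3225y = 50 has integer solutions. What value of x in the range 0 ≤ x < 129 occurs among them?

Reduce mod 3225: 725x ≡ 50 (mod 3225). With g = gcd(725, 3225) = 25 dividing 50, divide through: 29x ≡ 2 (mod 129).
Since gcd(29, 129) = 1, x ≡ 2·(29)⁻¹ ≡ 49 (mod 129). Smallest non-negative: 49.

49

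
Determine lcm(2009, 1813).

74333

gcd first: 2009 = 1·1813 + 196; 1813 = 9·196 + 49; 196 = 4·49 + 0 → gcd = 49
lcm = 2009·1813/gcd = 3642317/49 = 74333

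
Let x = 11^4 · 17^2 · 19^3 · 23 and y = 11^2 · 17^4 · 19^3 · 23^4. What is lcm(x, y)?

max exponent per prime: 11^4 · 17^4 · 19^3 · 23^4 = 2347137721007441659

2347137721007441659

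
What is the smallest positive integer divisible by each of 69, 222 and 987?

69 = 3 · 23; 222 = 2 · 3 · 37; 987 = 3 · 7 · 47
lcm takes max exponent of each prime: 2 · 3 · 7 · 23 · 37 · 47 = 1679874

1679874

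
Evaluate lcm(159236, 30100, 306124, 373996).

159236 = 2² · 7 · 11² · 47; 30100 = 2² · 5² · 7 · 43; 306124 = 2² · 7 · 13 · 29²; 373996 = 2² · 7 · 19² · 37
lcm takes max exponent of each prime: 2² · 5² · 7 · 11² · 13 · 19² · 29² · 37 · 43 · 47 = 24997581783874700

24997581783874700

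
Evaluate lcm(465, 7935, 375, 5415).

2220014625

465 = 3 · 5 · 31; 7935 = 3 · 5 · 23²; 375 = 3 · 5³; 5415 = 3 · 5 · 19²
lcm takes max exponent of each prime: 3 · 5³ · 19² · 23² · 31 = 2220014625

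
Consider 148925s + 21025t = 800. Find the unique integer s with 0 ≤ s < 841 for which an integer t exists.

Euclid: 148925 = 7·21025 + 1750; 21025 = 12·1750 + 25; 1750 = 70·25 + 0 → gcd = 25; 800 = 25·32.
Back-substitution yields 148925·(-12) + 21025·(85) = 25, so one solution is s = -12·32 = -384, t = 85·32 = 2720.
Solutions in s differ by 21025/25 = 841; the one in [0, 841) is -384 mod 841 = 457.

457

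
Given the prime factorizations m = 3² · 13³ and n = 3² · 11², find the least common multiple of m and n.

2392533

max exponent per prime: 3² · 11² · 13³ = 2392533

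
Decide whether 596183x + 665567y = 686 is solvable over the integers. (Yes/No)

Yes

gcd(596183, 665567): 665567 = 1·596183 + 69384; 596183 = 8·69384 + 41111; 69384 = 1·41111 + 28273; 41111 = 1·28273 + 12838; 28273 = 2·12838 + 2597; 12838 = 4·2597 + 2450; 2597 = 1·2450 + 147; 2450 = 16·147 + 98; 147 = 1·98 + 49; 98 = 2·49 + 0 → 49
49 divides 686, so a solution exists.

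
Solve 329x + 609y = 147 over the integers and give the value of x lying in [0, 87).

6

Euclid: 609 = 1·329 + 280; 329 = 1·280 + 49; 280 = 5·49 + 35; 49 = 1·35 + 14; 35 = 2·14 + 7; 14 = 2·7 + 0 → gcd = 7; 147 = 7·21.
Back-substitution yields 329·(-37) + 609·(20) = 7, so one solution is x = -37·21 = -777, y = 20·21 = 420.
Solutions in x differ by 609/7 = 87; the one in [0, 87) is -777 mod 87 = 6.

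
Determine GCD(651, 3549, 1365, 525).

21

gcd(651, 3549): 3549 = 5·651 + 294; 651 = 2·294 + 63; 294 = 4·63 + 42; 63 = 1·42 + 21; 42 = 2·21 + 0 → 21
gcd(21, 1365): 1365 = 65·21 + 0 → 21
gcd(21, 525): 525 = 25·21 + 0 → 21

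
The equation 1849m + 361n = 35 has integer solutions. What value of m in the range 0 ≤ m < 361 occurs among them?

gcd(1849, 361) = 1 (Euclid: 1849 = 5·361 + 44; 361 = 8·44 + 9; 44 = 4·9 + 8; 9 = 1·8 + 1; 8 = 8·1 + 0), and 1 | 35.
Extended Euclid: 1849·(-41) + 361·(210) = 1. Scale by 35: m₀ = -1435.
General solution m = m₀ + 361t; reducing mod 361 gives m = 9 (and n = -46).

9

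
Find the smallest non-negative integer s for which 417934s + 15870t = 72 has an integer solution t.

Reduce mod 15870: 417934s ≡ 72 (mod 15870). With g = gcd(417934, 15870) = 2 dividing 72, divide through: 208967s ≡ 36 (mod 7935).
Since gcd(208967, 7935) = 1, s ≡ 36·(208967)⁻¹ ≡ 3 (mod 7935). Smallest non-negative: 3.

3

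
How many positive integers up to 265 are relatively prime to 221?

231

Prime factors of 221: 13, 17. Count integers ≤ 265 divisible by none of them.
By inclusion–exclusion: 265 − ⌊265/13⌋ − ⌊265/17⌋ + ⌊265/221⌋ = 231.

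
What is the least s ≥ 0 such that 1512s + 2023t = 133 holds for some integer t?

Euclid: 2023 = 1·1512 + 511; 1512 = 2·511 + 490; 511 = 1·490 + 21; 490 = 23·21 + 7; 21 = 3·7 + 0 → gcd = 7; 133 = 7·19.
Back-substitution yields 1512·(95) + 2023·(-71) = 7, so one solution is s = 95·19 = 1805, t = -71·19 = -1349.
Solutions in s differ by 2023/7 = 289; the one in [0, 289) is 1805 mod 289 = 71.

71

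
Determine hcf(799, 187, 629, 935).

17

799 = 17 · 47; 187 = 11 · 17; 629 = 17 · 37; 935 = 5 · 11 · 17
gcd takes min exponent of each prime: 17 = 17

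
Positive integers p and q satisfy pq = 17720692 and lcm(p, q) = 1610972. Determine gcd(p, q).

From gcd × lcm = pq: gcd = 17720692 / 1610972 = 11.

11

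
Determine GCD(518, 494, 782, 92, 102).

2

518 = 2 · 7 · 37; 494 = 2 · 13 · 19; 782 = 2 · 17 · 23; 92 = 2² · 23; 102 = 2 · 3 · 17
gcd takes min exponent of each prime: 2 = 2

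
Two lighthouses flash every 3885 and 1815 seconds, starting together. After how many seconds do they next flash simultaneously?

470085

gcd first: 3885 = 2·1815 + 255; 1815 = 7·255 + 30; 255 = 8·30 + 15; 30 = 2·15 + 0 → gcd = 15
lcm = 3885·1815/gcd = 7051275/15 = 470085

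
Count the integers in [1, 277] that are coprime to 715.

186

Prime factors of 715: 5, 11, 13. Count integers ≤ 277 divisible by none of them.
By inclusion–exclusion: 277 − ⌊277/5⌋ − ⌊277/11⌋ − ⌊277/13⌋ + ⌊277/55⌋ + ⌊277/65⌋ + ⌊277/143⌋ − ⌊277/715⌋ = 186.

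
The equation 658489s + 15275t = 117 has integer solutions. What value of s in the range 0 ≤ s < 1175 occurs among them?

303

Reduce mod 15275: 658489s ≡ 117 (mod 15275). With g = gcd(658489, 15275) = 13 dividing 117, divide through: 50653s ≡ 9 (mod 1175).
Since gcd(50653, 1175) = 1, s ≡ 9·(50653)⁻¹ ≡ 303 (mod 1175). Smallest non-negative: 303.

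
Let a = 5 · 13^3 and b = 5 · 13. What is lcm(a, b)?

max exponent per prime: 5 · 13^3 = 10985

10985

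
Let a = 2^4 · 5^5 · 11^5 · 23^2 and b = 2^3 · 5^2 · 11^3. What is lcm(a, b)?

max exponent per prime: 2^4 · 5^5 · 11^5 · 23^2 = 4259798950000

4259798950000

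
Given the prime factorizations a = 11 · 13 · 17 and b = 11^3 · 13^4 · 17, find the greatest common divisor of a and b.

min exponent per shared prime: 11 · 13 · 17 = 2431

2431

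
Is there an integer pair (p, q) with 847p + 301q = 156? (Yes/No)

gcd(847, 301): 847 = 2·301 + 245; 301 = 1·245 + 56; 245 = 4·56 + 21; 56 = 2·21 + 14; 21 = 1·14 + 7; 14 = 2·7 + 0 → 7
7 does not divide 156, so a solution does not exist.

No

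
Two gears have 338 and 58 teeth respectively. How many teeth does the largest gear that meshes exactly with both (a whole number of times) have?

2

338 = 2 · 13²
58 = 2 · 29
Common: 2 = 2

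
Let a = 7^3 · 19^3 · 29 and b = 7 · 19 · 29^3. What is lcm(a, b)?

max exponent per prime: 7^3 · 19^3 · 29^3 = 57378463793

57378463793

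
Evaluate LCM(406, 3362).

gcd first: 3362 = 8·406 + 114; 406 = 3·114 + 64; 114 = 1·64 + 50; 64 = 1·50 + 14; 50 = 3·14 + 8; 14 = 1·8 + 6; 8 = 1·6 + 2; 6 = 3·2 + 0 → gcd = 2
lcm = 406·3362/gcd = 1364972/2 = 682486

682486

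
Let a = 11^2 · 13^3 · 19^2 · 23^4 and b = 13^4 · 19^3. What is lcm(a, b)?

max exponent per prime: 11^2 · 13^4 · 19^3 · 23^4 = 6633319659963139

6633319659963139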